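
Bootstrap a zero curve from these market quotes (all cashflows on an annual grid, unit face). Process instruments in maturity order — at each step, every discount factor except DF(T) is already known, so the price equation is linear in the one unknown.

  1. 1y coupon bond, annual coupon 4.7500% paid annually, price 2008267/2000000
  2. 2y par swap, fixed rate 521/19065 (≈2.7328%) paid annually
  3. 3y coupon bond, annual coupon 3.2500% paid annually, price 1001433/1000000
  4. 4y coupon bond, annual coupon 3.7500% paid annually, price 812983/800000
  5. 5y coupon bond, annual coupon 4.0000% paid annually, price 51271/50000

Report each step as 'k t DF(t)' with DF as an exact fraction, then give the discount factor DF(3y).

1 1 4793/5000
2 2 9479/10000
3 3 9099/10000
4 4 8777/10000
5 5 8439/10000
DF(3y) = 9099/10000 ≈ 0.909900

step 1 [1y] bond c/1=19/400: DF=(2008267/2000000 − 19/400·(0))/(1+19/400) = 4793/5000 ≈ 0.958600
step 2 [2y] swap r/1=521/19065: DF=(1 − 521/19065·(0.958600))/(1+521/19065) = 9479/10000 ≈ 0.947900
step 3 [3y] bond c/1=13/400: DF=(1001433/1000000 − 13/400·(0.958600+0.947900))/(1+13/400) = 9099/10000 ≈ 0.909900
step 4 [4y] bond c/1=3/80: DF=(812983/800000 − 3/80·(0.958600+0.947900+0.909900))/(1+3/80) = 8777/10000 ≈ 0.877700
step 5 [5y] bond c/1=1/25: DF=(51271/50000 − 1/25·(0.958600+0.947900+0.909900+0.877700))/(1+1/25) = 8439/10000 ≈ 0.843900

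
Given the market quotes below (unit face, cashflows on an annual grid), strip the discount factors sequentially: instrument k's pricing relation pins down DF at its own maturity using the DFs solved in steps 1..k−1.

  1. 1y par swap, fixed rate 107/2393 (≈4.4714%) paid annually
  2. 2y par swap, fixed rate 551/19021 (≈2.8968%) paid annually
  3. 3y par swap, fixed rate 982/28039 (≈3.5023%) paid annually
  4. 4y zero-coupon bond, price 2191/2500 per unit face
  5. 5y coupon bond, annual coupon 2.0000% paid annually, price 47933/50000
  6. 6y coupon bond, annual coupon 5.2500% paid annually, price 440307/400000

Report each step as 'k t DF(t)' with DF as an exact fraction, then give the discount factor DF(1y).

1 1 2393/2500
2 2 9449/10000
3 3 4509/5000
4 4 2191/2500
5 5 8677/10000
6 6 819/1000
DF(1y) = 2393/2500 ≈ 0.957200

step 1 [1y] swap r/1=107/2393: DF=(1 − 107/2393·(0))/(1+107/2393) = 2393/2500 ≈ 0.957200
step 2 [2y] swap r/1=551/19021: DF=(1 − 551/19021·(0.957200))/(1+551/19021) = 9449/10000 ≈ 0.944900
step 3 [3y] swap r/1=982/28039: DF=(1 − 982/28039·(0.957200+0.944900))/(1+982/28039) = 4509/5000 ≈ 0.901800
step 4 [4y] zero: DF = P = 2191/2500 ≈ 0.876400
step 5 [5y] bond c/1=1/50: DF=(47933/50000 − 1/50·(0.957200+0.944900+0.901800+0.876400))/(1+1/50) = 8677/10000 ≈ 0.867700
step 6 [6y] bond c/1=21/400: DF=(440307/400000 − 21/400·(0.957200+0.944900+0.901800+0.876400+0.867700))/(1+21/400) = 819/1000 ≈ 0.819000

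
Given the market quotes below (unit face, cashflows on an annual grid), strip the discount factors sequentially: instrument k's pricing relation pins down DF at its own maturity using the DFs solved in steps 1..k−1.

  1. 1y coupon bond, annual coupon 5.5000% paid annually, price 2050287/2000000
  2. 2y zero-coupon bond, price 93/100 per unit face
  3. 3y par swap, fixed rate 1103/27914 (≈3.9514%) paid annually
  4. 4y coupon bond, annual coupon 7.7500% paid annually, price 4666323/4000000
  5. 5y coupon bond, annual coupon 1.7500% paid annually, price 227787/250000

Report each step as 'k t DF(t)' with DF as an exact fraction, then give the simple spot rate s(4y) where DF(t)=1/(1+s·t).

step 1 [1y] bond c/1=11/200: DF=(2050287/2000000 − 11/200·(0))/(1+11/200) = 9717/10000 ≈ 0.971700
step 2 [2y] zero: DF = P = 93/100 ≈ 0.930000
step 3 [3y] swap r/1=1103/27914: DF=(1 − 1103/27914·(0.971700+0.930000))/(1+1103/27914) = 8897/10000 ≈ 0.889700
step 4 [4y] bond c/1=31/400: DF=(4666323/4000000 − 31/400·(0.971700+0.930000+0.889700))/(1+31/400) = 8819/10000 ≈ 0.881900
step 5 [5y] bond c/1=7/400: DF=(227787/250000 − 7/400·(0.971700+0.930000+0.889700+0.881900))/(1+7/400) = 8323/10000 ≈ 0.832300

1 1 9717/10000
2 2 93/100
3 3 8897/10000
4 4 8819/10000
5 5 8323/10000
s(4y) = (1/(8819/10000) − 1)/(4) = 1181/35276 ≈ 3.3479%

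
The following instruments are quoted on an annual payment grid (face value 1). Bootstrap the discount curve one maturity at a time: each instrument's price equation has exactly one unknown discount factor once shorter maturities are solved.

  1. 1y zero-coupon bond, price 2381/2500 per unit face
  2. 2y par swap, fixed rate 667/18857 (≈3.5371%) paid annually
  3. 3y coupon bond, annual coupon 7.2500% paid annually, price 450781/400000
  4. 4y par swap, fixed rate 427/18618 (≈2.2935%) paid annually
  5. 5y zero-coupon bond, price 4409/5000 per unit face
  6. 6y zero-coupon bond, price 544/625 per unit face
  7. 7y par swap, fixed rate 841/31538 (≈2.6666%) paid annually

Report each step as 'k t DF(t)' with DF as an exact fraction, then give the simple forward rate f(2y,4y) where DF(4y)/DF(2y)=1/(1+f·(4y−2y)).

step 1 [1y] zero: DF = P = 2381/2500 ≈ 0.952400
step 2 [2y] swap r/1=667/18857: DF=(1 − 667/18857·(0.952400))/(1+667/18857) = 9333/10000 ≈ 0.933300
step 3 [3y] bond c/1=29/400: DF=(450781/400000 − 29/400·(0.952400+0.933300))/(1+29/400) = 9233/10000 ≈ 0.923300
step 4 [4y] swap r/1=427/18618: DF=(1 − 427/18618·(0.952400+0.933300+0.923300))/(1+427/18618) = 4573/5000 ≈ 0.914600
step 5 [5y] zero: DF = P = 4409/5000 ≈ 0.881800
step 6 [6y] zero: DF = P = 544/625 ≈ 0.870400
step 7 [7y] swap r/1=841/31538: DF=(1 − 841/31538·(0.952400+0.933300+0.923300+0.914600+0.881800+0.870400))/(1+841/31538) = 4159/5000 ≈ 0.831800

1 1 2381/2500
2 2 9333/10000
3 3 9233/10000
4 4 4573/5000
5 5 4409/5000
6 6 544/625
7 7 4159/5000
f(2y,4y) = ((9333/10000)/(4573/5000) − 1)/(2) = 11/1076 ≈ 1.0223%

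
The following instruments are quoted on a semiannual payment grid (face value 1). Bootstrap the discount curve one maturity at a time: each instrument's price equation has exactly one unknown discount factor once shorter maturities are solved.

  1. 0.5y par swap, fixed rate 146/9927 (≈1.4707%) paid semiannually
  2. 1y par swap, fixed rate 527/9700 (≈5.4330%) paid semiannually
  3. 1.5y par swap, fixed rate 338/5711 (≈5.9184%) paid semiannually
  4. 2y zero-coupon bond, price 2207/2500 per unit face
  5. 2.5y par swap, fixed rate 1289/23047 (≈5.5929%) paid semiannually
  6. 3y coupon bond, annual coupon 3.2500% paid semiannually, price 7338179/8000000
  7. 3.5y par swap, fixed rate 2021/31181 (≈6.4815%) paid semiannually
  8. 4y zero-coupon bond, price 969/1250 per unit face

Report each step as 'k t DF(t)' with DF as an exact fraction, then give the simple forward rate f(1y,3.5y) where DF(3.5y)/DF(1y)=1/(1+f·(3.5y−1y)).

step 1 [0.5y] swap r/2=73/9927: DF=(1 − 73/9927·(0))/(1+73/9927) = 9927/10000 ≈ 0.992700
step 2 [1y] swap r/2=527/19400: DF=(1 − 527/19400·(0.992700))/(1+527/19400) = 9473/10000 ≈ 0.947300
step 3 [1.5y] swap r/2=169/5711: DF=(1 − 169/5711·(0.992700+0.947300))/(1+169/5711) = 1831/2000 ≈ 0.915500
step 4 [2y] zero: DF = P = 2207/2500 ≈ 0.882800
step 5 [2.5y] swap r/2=1289/46094: DF=(1 − 1289/46094·(0.992700+0.947300+0.915500+0.882800))/(1+1289/46094) = 8711/10000 ≈ 0.871100
step 6 [3y] bond c/2=13/800: DF=(7338179/8000000 − 13/800·(0.992700+0.947300+0.915500+0.882800+0.871100))/(1+13/800) = 8289/10000 ≈ 0.828900
step 7 [3.5y] swap r/2=2021/62362: DF=(1 − 2021/62362·(0.992700+0.947300+0.915500+0.882800+0.871100+0.828900))/(1+2021/62362) = 7979/10000 ≈ 0.797900
step 8 [4y] zero: DF = P = 969/1250 ≈ 0.775200

1 1/2 9927/10000
2 1 9473/10000
3 3/2 1831/2000
4 2 2207/2500
5 5/2 8711/10000
6 3 8289/10000
7 7/2 7979/10000
8 4 969/1250
f(1y,3.5y) = ((9473/10000)/(7979/10000) − 1)/(5/2) = 2988/39895 ≈ 7.4897%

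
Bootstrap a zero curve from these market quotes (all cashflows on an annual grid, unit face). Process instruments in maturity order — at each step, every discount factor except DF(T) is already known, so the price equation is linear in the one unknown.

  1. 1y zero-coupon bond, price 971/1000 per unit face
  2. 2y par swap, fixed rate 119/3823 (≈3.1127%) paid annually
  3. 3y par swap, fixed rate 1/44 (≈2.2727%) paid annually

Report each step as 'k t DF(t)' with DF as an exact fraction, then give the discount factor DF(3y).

step 1 [1y] zero: DF = P = 971/1000 ≈ 0.971000
step 2 [2y] swap r/1=119/3823: DF=(1 − 119/3823·(0.971000))/(1+119/3823) = 1881/2000 ≈ 0.940500
step 3 [3y] swap r/1=1/44: DF=(1 − 1/44·(0.971000+0.940500))/(1+1/44) = 9353/10000 ≈ 0.935300

1 1 971/1000
2 2 1881/2000
3 3 9353/10000
DF(3y) = 9353/10000 ≈ 0.935300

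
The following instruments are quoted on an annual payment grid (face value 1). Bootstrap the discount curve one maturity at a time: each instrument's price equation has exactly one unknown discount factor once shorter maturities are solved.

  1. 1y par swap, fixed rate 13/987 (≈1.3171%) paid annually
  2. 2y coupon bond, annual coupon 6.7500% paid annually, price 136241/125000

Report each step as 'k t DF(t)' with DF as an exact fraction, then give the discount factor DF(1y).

step 1 [1y] swap r/1=13/987: DF=(1 − 13/987·(0))/(1+13/987) = 987/1000 ≈ 0.987000
step 2 [2y] bond c/1=27/400: DF=(136241/125000 − 27/400·(0.987000))/(1+27/400) = 4793/5000 ≈ 0.958600

1 1 987/1000
2 2 4793/5000
DF(1y) = 987/1000 ≈ 0.987000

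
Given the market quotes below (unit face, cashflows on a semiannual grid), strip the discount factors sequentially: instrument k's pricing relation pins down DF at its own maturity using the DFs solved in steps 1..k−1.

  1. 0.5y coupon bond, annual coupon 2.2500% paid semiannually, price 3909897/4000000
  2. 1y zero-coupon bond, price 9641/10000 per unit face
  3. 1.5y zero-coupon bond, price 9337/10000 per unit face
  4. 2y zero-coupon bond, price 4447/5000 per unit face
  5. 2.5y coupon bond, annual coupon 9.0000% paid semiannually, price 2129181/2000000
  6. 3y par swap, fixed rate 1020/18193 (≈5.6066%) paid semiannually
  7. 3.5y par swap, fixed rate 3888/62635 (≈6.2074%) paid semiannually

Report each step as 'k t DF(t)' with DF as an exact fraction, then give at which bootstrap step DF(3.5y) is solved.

1 1/2 4833/5000
2 1 9641/10000
3 3/2 9337/10000
4 2 4447/5000
5 5/2 8571/10000
6 3 847/1000
7 7/2 1007/1250
DF(3.5y) is solved at step 7

step 1 [0.5y] bond c/2=9/800: DF=(3909897/4000000 − 9/800·(0))/(1+9/800) = 4833/5000 ≈ 0.966600
step 2 [1y] zero: DF = P = 9641/10000 ≈ 0.964100
step 3 [1.5y] zero: DF = P = 9337/10000 ≈ 0.933700
step 4 [2y] zero: DF = P = 4447/5000 ≈ 0.889400
step 5 [2.5y] bond c/2=9/200: DF=(2129181/2000000 − 9/200·(0.966600+0.964100+0.933700+0.889400))/(1+9/200) = 8571/10000 ≈ 0.857100
step 6 [3y] swap r/2=510/18193: DF=(1 − 510/18193·(0.966600+0.964100+0.933700+0.889400+0.857100))/(1+510/18193) = 847/1000 ≈ 0.847000
step 7 [3.5y] swap r/2=1944/62635: DF=(1 − 1944/62635·(0.966600+0.964100+0.933700+0.889400+0.857100+0.847000))/(1+1944/62635) = 1007/1250 ≈ 0.805600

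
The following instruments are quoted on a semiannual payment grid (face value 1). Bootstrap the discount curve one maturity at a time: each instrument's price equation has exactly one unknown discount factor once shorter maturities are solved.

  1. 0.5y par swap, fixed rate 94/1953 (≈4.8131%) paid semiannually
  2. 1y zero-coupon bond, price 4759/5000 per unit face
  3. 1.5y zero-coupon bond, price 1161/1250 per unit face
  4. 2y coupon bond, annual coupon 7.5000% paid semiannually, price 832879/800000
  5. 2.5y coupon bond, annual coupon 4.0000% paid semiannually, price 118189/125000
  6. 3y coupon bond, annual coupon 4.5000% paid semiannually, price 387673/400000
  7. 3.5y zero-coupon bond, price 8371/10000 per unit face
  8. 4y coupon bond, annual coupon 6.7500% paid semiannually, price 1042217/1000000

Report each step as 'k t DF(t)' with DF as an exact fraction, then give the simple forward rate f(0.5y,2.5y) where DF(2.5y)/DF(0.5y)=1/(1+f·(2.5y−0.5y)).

1 1/2 1953/2000
2 1 4759/5000
3 3/2 1161/1250
4 2 4501/5000
5 5/2 8533/10000
6 3 529/625
7 7/2 8371/10000
8 4 8027/10000
f(0.5y,2.5y) = ((1953/2000)/(8533/10000) − 1)/(2) = 88/1219 ≈ 7.2190%

step 1 [0.5y] swap r/2=47/1953: DF=(1 − 47/1953·(0))/(1+47/1953) = 1953/2000 ≈ 0.976500
step 2 [1y] zero: DF = P = 4759/5000 ≈ 0.951800
step 3 [1.5y] zero: DF = P = 1161/1250 ≈ 0.928800
step 4 [2y] bond c/2=3/80: DF=(832879/800000 − 3/80·(0.976500+0.951800+0.928800))/(1+3/80) = 4501/5000 ≈ 0.900200
step 5 [2.5y] bond c/2=1/50: DF=(118189/125000 − 1/50·(0.976500+0.951800+0.928800+0.900200))/(1+1/50) = 8533/10000 ≈ 0.853300
step 6 [3y] bond c/2=9/400: DF=(387673/400000 − 9/400·(0.976500+0.951800+0.928800+0.900200+0.853300))/(1+9/400) = 529/625 ≈ 0.846400
step 7 [3.5y] zero: DF = P = 8371/10000 ≈ 0.837100
step 8 [4y] bond c/2=27/800: DF=(1042217/1000000 − 27/800·(0.976500+0.951800+0.928800+0.900200+0.853300+0.846400+0.837100))/(1+27/800) = 8027/10000 ≈ 0.802700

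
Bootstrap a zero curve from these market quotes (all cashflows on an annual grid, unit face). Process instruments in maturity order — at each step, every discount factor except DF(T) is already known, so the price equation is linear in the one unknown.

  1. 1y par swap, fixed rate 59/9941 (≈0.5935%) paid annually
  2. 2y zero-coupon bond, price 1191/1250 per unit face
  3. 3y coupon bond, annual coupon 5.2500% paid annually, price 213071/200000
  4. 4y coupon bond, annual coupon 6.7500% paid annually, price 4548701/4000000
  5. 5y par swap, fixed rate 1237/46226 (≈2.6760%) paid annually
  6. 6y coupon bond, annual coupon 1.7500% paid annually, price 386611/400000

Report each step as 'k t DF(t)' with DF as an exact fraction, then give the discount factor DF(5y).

step 1 [1y] swap r/1=59/9941: DF=(1 − 59/9941·(0))/(1+59/9941) = 9941/10000 ≈ 0.994100
step 2 [2y] zero: DF = P = 1191/1250 ≈ 0.952800
step 3 [3y] bond c/1=21/400: DF=(213071/200000 − 21/400·(0.994100+0.952800))/(1+21/400) = 9151/10000 ≈ 0.915100
step 4 [4y] bond c/1=27/400: DF=(4548701/4000000 − 27/400·(0.994100+0.952800+0.915100))/(1+27/400) = 8843/10000 ≈ 0.884300
step 5 [5y] swap r/1=1237/46226: DF=(1 − 1237/46226·(0.994100+0.952800+0.915100+0.884300))/(1+1237/46226) = 8763/10000 ≈ 0.876300
step 6 [6y] bond c/1=7/400: DF=(386611/400000 − 7/400·(0.994100+0.952800+0.915100+0.884300+0.876300))/(1+7/400) = 544/625 ≈ 0.870400

1 1 9941/10000
2 2 1191/1250
3 3 9151/10000
4 4 8843/10000
5 5 8763/10000
6 6 544/625
DF(5y) = 8763/10000 ≈ 0.876300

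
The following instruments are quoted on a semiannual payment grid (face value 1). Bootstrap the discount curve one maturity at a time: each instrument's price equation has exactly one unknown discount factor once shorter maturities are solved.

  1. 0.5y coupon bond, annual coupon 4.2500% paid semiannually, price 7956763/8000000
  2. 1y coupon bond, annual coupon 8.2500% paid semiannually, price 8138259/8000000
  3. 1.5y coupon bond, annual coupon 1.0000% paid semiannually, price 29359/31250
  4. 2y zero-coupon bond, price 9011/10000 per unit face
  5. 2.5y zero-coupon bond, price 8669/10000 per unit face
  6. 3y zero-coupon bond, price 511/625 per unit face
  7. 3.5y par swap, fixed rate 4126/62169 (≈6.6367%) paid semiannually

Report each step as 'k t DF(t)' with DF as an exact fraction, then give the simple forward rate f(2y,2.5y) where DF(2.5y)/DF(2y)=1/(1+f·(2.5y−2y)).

step 1 [0.5y] bond c/2=17/800: DF=(7956763/8000000 − 17/800·(0))/(1+17/800) = 9739/10000 ≈ 0.973900
step 2 [1y] bond c/2=33/800: DF=(8138259/8000000 − 33/800·(0.973900))/(1+33/800) = 1173/1250 ≈ 0.938400
step 3 [1.5y] bond c/2=1/200: DF=(29359/31250 − 1/200·(0.973900+0.938400))/(1+1/200) = 9253/10000 ≈ 0.925300
step 4 [2y] zero: DF = P = 9011/10000 ≈ 0.901100
step 5 [2.5y] zero: DF = P = 8669/10000 ≈ 0.866900
step 6 [3y] zero: DF = P = 511/625 ≈ 0.817600
step 7 [3.5y] swap r/2=2063/62169: DF=(1 − 2063/62169·(0.973900+0.938400+0.925300+0.901100+0.866900+0.817600))/(1+2063/62169) = 7937/10000 ≈ 0.793700

1 1/2 9739/10000
2 1 1173/1250
3 3/2 9253/10000
4 2 9011/10000
5 5/2 8669/10000
6 3 511/625
7 7/2 7937/10000
f(2y,2.5y) = ((9011/10000)/(8669/10000) − 1)/(1/2) = 684/8669 ≈ 7.8902%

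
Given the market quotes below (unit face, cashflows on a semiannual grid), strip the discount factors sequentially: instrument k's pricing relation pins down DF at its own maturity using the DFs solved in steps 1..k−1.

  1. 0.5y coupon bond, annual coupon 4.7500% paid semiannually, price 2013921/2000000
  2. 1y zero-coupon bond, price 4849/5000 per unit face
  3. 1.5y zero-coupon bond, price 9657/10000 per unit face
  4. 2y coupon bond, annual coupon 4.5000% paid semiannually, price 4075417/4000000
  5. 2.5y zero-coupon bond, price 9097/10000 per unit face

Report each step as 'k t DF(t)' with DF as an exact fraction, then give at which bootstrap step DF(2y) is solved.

step 1 [0.5y] bond c/2=19/800: DF=(2013921/2000000 − 19/800·(0))/(1+19/800) = 2459/2500 ≈ 0.983600
step 2 [1y] zero: DF = P = 4849/5000 ≈ 0.969800
step 3 [1.5y] zero: DF = P = 9657/10000 ≈ 0.965700
step 4 [2y] bond c/2=9/400: DF=(4075417/4000000 − 9/400·(0.983600+0.969800+0.965700))/(1+9/400) = 4661/5000 ≈ 0.932200
step 5 [2.5y] zero: DF = P = 9097/10000 ≈ 0.909700

1 1/2 2459/2500
2 1 4849/5000
3 3/2 9657/10000
4 2 4661/5000
5 5/2 9097/10000
DF(2y) is solved at step 4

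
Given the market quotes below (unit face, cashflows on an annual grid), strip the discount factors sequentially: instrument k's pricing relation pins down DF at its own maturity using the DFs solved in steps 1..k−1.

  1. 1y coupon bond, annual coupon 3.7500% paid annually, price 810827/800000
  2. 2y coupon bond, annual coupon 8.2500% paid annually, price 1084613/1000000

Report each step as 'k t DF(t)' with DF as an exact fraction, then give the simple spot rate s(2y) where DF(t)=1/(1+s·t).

step 1 [1y] bond c/1=3/80: DF=(810827/800000 − 3/80·(0))/(1+3/80) = 9769/10000 ≈ 0.976900
step 2 [2y] bond c/1=33/400: DF=(1084613/1000000 − 33/400·(0.976900))/(1+33/400) = 371/400 ≈ 0.927500

1 1 9769/10000
2 2 371/400
s(2y) = (1/(371/400) − 1)/(2) = 29/742 ≈ 3.9084%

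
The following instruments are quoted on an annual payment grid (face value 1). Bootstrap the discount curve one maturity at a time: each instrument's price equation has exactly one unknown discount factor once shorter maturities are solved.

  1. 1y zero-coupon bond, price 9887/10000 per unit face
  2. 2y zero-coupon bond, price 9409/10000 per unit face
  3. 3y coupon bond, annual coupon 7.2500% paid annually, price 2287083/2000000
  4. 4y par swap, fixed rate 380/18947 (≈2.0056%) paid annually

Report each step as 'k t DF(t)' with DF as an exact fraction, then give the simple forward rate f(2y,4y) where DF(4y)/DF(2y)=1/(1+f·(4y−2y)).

step 1 [1y] zero: DF = P = 9887/10000 ≈ 0.988700
step 2 [2y] zero: DF = P = 9409/10000 ≈ 0.940900
step 3 [3y] bond c/1=29/400: DF=(2287083/2000000 − 29/400·(0.988700+0.940900))/(1+29/400) = 4679/5000 ≈ 0.935800
step 4 [4y] swap r/1=380/18947: DF=(1 − 380/18947·(0.988700+0.940900+0.935800))/(1+380/18947) = 231/250 ≈ 0.924000

1 1 9887/10000
2 2 9409/10000
3 3 4679/5000
4 4 231/250
f(2y,4y) = ((9409/10000)/(231/250) − 1)/(2) = 169/18480 ≈ 0.9145%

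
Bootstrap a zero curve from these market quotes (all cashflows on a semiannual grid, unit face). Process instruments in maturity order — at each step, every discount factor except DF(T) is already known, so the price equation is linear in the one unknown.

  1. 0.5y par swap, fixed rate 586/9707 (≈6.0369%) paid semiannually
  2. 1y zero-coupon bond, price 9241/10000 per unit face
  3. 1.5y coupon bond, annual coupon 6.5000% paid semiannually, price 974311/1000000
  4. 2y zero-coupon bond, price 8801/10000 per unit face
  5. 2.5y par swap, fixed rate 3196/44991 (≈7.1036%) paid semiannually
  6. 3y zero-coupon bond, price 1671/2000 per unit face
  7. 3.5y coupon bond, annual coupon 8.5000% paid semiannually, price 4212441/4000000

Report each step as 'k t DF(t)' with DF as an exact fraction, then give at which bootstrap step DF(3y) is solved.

step 1 [0.5y] swap r/2=293/9707: DF=(1 − 293/9707·(0))/(1+293/9707) = 9707/10000 ≈ 0.970700
step 2 [1y] zero: DF = P = 9241/10000 ≈ 0.924100
step 3 [1.5y] bond c/2=13/400: DF=(974311/1000000 − 13/400·(0.970700+0.924100))/(1+13/400) = 221/250 ≈ 0.884000
step 4 [2y] zero: DF = P = 8801/10000 ≈ 0.880100
step 5 [2.5y] swap r/2=1598/44991: DF=(1 − 1598/44991·(0.970700+0.924100+0.884000+0.880100))/(1+1598/44991) = 4201/5000 ≈ 0.840200
step 6 [3y] zero: DF = P = 1671/2000 ≈ 0.835500
step 7 [3.5y] bond c/2=17/400: DF=(4212441/4000000 − 17/400·(0.970700+0.924100+0.884000+0.880100+0.840200+0.835500))/(1+17/400) = 7927/10000 ≈ 0.792700

1 1/2 9707/10000
2 1 9241/10000
3 3/2 221/250
4 2 8801/10000
5 5/2 4201/5000
6 3 1671/2000
7 7/2 7927/10000
DF(3y) is solved at step 6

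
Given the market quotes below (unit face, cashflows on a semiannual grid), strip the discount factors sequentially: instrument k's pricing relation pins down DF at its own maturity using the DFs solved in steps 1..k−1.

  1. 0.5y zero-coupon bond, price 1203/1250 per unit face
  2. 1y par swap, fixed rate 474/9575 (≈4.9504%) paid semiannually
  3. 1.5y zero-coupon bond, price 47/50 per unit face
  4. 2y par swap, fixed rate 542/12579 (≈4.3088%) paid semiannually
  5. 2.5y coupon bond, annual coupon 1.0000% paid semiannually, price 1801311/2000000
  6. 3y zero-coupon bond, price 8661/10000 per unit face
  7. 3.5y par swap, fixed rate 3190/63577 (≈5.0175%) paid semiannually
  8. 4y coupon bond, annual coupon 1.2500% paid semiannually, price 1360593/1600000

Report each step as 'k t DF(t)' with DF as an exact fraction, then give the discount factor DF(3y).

step 1 [0.5y] zero: DF = P = 1203/1250 ≈ 0.962400
step 2 [1y] swap r/2=237/9575: DF=(1 − 237/9575·(0.962400))/(1+237/9575) = 4763/5000 ≈ 0.952600
step 3 [1.5y] zero: DF = P = 47/50 ≈ 0.940000
step 4 [2y] swap r/2=271/12579: DF=(1 − 271/12579·(0.962400+0.952600+0.940000))/(1+271/12579) = 9187/10000 ≈ 0.918700
step 5 [2.5y] bond c/2=1/200: DF=(1801311/2000000 − 1/200·(0.962400+0.952600+0.940000+0.918700))/(1+1/200) = 4387/5000 ≈ 0.877400
step 6 [3y] zero: DF = P = 8661/10000 ≈ 0.866100
step 7 [3.5y] swap r/2=1595/63577: DF=(1 − 1595/63577·(0.962400+0.952600+0.940000+0.918700+0.877400+0.866100))/(1+1595/63577) = 1681/2000 ≈ 0.840500
step 8 [4y] bond c/2=1/160: DF=(1360593/1600000 − 1/160·(0.962400+0.952600+0.940000+0.918700+0.877400+0.866100+0.840500))/(1+1/160) = 1007/1250 ≈ 0.805600

1 1/2 1203/1250
2 1 4763/5000
3 3/2 47/50
4 2 9187/10000
5 5/2 4387/5000
6 3 8661/10000
7 7/2 1681/2000
8 4 1007/1250
DF(3y) = 8661/10000 ≈ 0.866100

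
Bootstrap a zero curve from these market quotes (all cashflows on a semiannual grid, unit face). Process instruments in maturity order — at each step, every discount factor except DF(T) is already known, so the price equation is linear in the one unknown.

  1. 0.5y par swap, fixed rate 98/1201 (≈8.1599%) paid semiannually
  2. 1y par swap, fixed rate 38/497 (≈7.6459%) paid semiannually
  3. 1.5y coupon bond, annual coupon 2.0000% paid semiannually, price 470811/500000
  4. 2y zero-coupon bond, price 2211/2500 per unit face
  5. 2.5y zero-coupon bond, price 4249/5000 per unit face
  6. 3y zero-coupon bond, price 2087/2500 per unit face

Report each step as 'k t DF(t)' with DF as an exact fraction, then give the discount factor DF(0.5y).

step 1 [0.5y] swap r/2=49/1201: DF=(1 − 49/1201·(0))/(1+49/1201) = 1201/1250 ≈ 0.960800
step 2 [1y] swap r/2=19/497: DF=(1 − 19/497·(0.960800))/(1+19/497) = 4639/5000 ≈ 0.927800
step 3 [1.5y] bond c/2=1/100: DF=(470811/500000 − 1/100·(0.960800+0.927800))/(1+1/100) = 571/625 ≈ 0.913600
step 4 [2y] zero: DF = P = 2211/2500 ≈ 0.884400
step 5 [2.5y] zero: DF = P = 4249/5000 ≈ 0.849800
step 6 [3y] zero: DF = P = 2087/2500 ≈ 0.834800

1 1/2 1201/1250
2 1 4639/5000
3 3/2 571/625
4 2 2211/2500
5 5/2 4249/5000
6 3 2087/2500
DF(0.5y) = 1201/1250 ≈ 0.960800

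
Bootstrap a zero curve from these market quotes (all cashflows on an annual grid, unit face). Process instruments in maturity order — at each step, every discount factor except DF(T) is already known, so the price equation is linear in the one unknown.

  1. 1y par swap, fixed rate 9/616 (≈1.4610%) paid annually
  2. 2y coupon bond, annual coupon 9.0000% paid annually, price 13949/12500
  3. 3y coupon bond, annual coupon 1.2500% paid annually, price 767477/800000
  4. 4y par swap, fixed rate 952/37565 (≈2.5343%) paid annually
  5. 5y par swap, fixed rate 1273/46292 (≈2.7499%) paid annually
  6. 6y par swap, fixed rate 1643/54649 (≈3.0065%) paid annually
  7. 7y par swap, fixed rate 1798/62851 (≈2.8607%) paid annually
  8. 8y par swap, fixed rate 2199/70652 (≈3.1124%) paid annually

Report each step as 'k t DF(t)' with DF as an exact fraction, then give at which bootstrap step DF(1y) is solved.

1 1 616/625
2 2 589/625
3 3 9237/10000
4 4 1131/1250
5 5 8727/10000
6 6 8357/10000
7 7 4101/5000
8 8 7801/10000
DF(1y) is solved at step 1

step 1 [1y] swap r/1=9/616: DF=(1 − 9/616·(0))/(1+9/616) = 616/625 ≈ 0.985600
step 2 [2y] bond c/1=9/100: DF=(13949/12500 − 9/100·(0.985600))/(1+9/100) = 589/625 ≈ 0.942400
step 3 [3y] bond c/1=1/80: DF=(767477/800000 − 1/80·(0.985600+0.942400))/(1+1/80) = 9237/10000 ≈ 0.923700
step 4 [4y] swap r/1=952/37565: DF=(1 − 952/37565·(0.985600+0.942400+0.923700))/(1+952/37565) = 1131/1250 ≈ 0.904800
step 5 [5y] swap r/1=1273/46292: DF=(1 − 1273/46292·(0.985600+0.942400+0.923700+0.904800))/(1+1273/46292) = 8727/10000 ≈ 0.872700
step 6 [6y] swap r/1=1643/54649: DF=(1 − 1643/54649·(0.985600+0.942400+0.923700+0.904800+0.872700))/(1+1643/54649) = 8357/10000 ≈ 0.835700
step 7 [7y] swap r/1=1798/62851: DF=(1 − 1798/62851·(0.985600+0.942400+0.923700+0.904800+0.872700+0.835700))/(1+1798/62851) = 4101/5000 ≈ 0.820200
step 8 [8y] swap r/1=2199/70652: DF=(1 − 2199/70652·(0.985600+0.942400+0.923700+0.904800+0.872700+0.835700+0.820200))/(1+2199/70652) = 7801/10000 ≈ 0.780100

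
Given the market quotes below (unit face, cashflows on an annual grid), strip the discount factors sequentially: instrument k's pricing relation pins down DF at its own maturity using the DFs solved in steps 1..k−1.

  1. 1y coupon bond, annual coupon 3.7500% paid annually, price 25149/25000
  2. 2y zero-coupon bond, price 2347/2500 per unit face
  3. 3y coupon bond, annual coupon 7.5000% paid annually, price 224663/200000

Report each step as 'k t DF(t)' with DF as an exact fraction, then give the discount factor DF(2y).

1 1 606/625
2 2 2347/2500
3 3 4559/5000
DF(2y) = 2347/2500 ≈ 0.938800

step 1 [1y] bond c/1=3/80: DF=(25149/25000 − 3/80·(0))/(1+3/80) = 606/625 ≈ 0.969600
step 2 [2y] zero: DF = P = 2347/2500 ≈ 0.938800
step 3 [3y] bond c/1=3/40: DF=(224663/200000 − 3/40·(0.969600+0.938800))/(1+3/40) = 4559/5000 ≈ 0.911800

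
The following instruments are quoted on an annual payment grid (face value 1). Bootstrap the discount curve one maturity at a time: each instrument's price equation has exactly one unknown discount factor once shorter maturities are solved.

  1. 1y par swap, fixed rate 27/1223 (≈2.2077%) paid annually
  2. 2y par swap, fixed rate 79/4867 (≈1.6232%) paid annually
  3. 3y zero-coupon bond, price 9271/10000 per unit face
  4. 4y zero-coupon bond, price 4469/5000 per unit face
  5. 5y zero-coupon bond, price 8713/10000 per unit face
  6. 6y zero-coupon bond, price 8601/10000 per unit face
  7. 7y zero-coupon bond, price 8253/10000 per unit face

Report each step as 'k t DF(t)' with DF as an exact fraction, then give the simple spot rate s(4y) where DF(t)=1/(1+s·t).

1 1 1223/1250
2 2 2421/2500
3 3 9271/10000
4 4 4469/5000
5 5 8713/10000
6 6 8601/10000
7 7 8253/10000
s(4y) = (1/(4469/5000) − 1)/(4) = 531/17876 ≈ 2.9705%

step 1 [1y] swap r/1=27/1223: DF=(1 − 27/1223·(0))/(1+27/1223) = 1223/1250 ≈ 0.978400
step 2 [2y] swap r/1=79/4867: DF=(1 − 79/4867·(0.978400))/(1+79/4867) = 2421/2500 ≈ 0.968400
step 3 [3y] zero: DF = P = 9271/10000 ≈ 0.927100
step 4 [4y] zero: DF = P = 4469/5000 ≈ 0.893800
step 5 [5y] zero: DF = P = 8713/10000 ≈ 0.871300
step 6 [6y] zero: DF = P = 8601/10000 ≈ 0.860100
step 7 [7y] zero: DF = P = 8253/10000 ≈ 0.825300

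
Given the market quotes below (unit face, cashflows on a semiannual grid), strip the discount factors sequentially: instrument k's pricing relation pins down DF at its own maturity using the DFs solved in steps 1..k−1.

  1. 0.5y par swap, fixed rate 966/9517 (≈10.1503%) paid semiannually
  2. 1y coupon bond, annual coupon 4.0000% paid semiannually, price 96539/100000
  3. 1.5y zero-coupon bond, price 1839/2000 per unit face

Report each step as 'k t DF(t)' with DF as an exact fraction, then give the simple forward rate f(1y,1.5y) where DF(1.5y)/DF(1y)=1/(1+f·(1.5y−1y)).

1 1/2 9517/10000
2 1 4639/5000
3 3/2 1839/2000
f(1y,1.5y) = ((4639/5000)/(1839/2000) − 1)/(1/2) = 166/9195 ≈ 1.8053%

step 1 [0.5y] swap r/2=483/9517: DF=(1 − 483/9517·(0))/(1+483/9517) = 9517/10000 ≈ 0.951700
step 2 [1y] bond c/2=1/50: DF=(96539/100000 − 1/50·(0.951700))/(1+1/50) = 4639/5000 ≈ 0.927800
step 3 [1.5y] zero: DF = P = 1839/2000 ≈ 0.919500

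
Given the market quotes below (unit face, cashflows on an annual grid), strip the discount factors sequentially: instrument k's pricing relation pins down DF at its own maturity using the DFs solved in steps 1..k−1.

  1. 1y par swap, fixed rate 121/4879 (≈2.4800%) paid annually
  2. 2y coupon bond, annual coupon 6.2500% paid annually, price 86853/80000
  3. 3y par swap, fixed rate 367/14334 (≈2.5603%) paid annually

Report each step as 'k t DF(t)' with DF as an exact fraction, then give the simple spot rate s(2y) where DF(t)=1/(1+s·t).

1 1 4879/5000
2 2 2411/2500
3 3 4633/5000
s(2y) = (1/(2411/2500) − 1)/(2) = 89/4822 ≈ 1.8457%

step 1 [1y] swap r/1=121/4879: DF=(1 − 121/4879·(0))/(1+121/4879) = 4879/5000 ≈ 0.975800
step 2 [2y] bond c/1=1/16: DF=(86853/80000 − 1/16·(0.975800))/(1+1/16) = 2411/2500 ≈ 0.964400
step 3 [3y] swap r/1=367/14334: DF=(1 − 367/14334·(0.975800+0.964400))/(1+367/14334) = 4633/5000 ≈ 0.926600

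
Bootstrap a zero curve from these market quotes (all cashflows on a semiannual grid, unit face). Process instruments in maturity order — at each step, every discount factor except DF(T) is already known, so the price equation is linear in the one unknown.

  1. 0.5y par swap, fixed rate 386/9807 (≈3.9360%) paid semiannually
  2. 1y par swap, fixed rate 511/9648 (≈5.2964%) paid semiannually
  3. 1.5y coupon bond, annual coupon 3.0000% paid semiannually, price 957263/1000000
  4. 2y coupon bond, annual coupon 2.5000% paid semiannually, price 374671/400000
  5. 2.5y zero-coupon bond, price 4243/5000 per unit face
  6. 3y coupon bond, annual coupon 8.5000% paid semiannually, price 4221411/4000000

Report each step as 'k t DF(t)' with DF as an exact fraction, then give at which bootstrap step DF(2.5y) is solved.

step 1 [0.5y] swap r/2=193/9807: DF=(1 − 193/9807·(0))/(1+193/9807) = 9807/10000 ≈ 0.980700
step 2 [1y] swap r/2=511/19296: DF=(1 − 511/19296·(0.980700))/(1+511/19296) = 9489/10000 ≈ 0.948900
step 3 [1.5y] bond c/2=3/200: DF=(957263/1000000 − 3/200·(0.980700+0.948900))/(1+3/200) = 4573/5000 ≈ 0.914600
step 4 [2y] bond c/2=1/80: DF=(374671/400000 − 1/80·(0.980700+0.948900+0.914600))/(1+1/80) = 89/100 ≈ 0.890000
step 5 [2.5y] zero: DF = P = 4243/5000 ≈ 0.848600
step 6 [3y] bond c/2=17/400: DF=(4221411/4000000 − 17/400·(0.980700+0.948900+0.914600+0.890000+0.848600))/(1+17/400) = 1651/2000 ≈ 0.825500

1 1/2 9807/10000
2 1 9489/10000
3 3/2 4573/5000
4 2 89/100
5 5/2 4243/5000
6 3 1651/2000
DF(2.5y) is solved at step 5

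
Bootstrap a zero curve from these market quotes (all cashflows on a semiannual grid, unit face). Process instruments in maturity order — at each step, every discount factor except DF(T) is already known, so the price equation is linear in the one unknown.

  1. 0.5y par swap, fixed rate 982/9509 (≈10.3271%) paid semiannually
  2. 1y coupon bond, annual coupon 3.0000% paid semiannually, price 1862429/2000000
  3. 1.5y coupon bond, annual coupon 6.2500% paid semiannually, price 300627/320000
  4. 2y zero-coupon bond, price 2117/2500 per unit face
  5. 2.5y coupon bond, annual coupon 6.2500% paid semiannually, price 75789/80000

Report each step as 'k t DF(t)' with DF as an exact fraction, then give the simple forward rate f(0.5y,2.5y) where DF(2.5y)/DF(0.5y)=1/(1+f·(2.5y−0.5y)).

1 1/2 9509/10000
2 1 4517/5000
3 3/2 2137/2500
4 2 2117/2500
5 5/2 8109/10000
f(0.5y,2.5y) = ((9509/10000)/(8109/10000) − 1)/(2) = 700/8109 ≈ 8.6324%

step 1 [0.5y] swap r/2=491/9509: DF=(1 − 491/9509·(0))/(1+491/9509) = 9509/10000 ≈ 0.950900
step 2 [1y] bond c/2=3/200: DF=(1862429/2000000 − 3/200·(0.950900))/(1+3/200) = 4517/5000 ≈ 0.903400
step 3 [1.5y] bond c/2=1/32: DF=(300627/320000 − 1/32·(0.950900+0.903400))/(1+1/32) = 2137/2500 ≈ 0.854800
step 4 [2y] zero: DF = P = 2117/2500 ≈ 0.846800
step 5 [2.5y] bond c/2=1/32: DF=(75789/80000 − 1/32·(0.950900+0.903400+0.854800+0.846800))/(1+1/32) = 8109/10000 ≈ 0.810900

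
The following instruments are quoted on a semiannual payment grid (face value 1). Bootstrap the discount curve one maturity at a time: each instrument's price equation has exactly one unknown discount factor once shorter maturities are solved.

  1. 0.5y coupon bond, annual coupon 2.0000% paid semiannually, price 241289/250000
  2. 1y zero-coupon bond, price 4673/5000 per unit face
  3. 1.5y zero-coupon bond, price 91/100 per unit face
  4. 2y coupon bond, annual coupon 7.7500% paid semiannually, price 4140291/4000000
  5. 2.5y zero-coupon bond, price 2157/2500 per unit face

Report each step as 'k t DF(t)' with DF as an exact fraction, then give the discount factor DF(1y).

step 1 [0.5y] bond c/2=1/100: DF=(241289/250000 − 1/100·(0))/(1+1/100) = 2389/2500 ≈ 0.955600
step 2 [1y] zero: DF = P = 4673/5000 ≈ 0.934600
step 3 [1.5y] zero: DF = P = 91/100 ≈ 0.910000
step 4 [2y] bond c/2=31/800: DF=(4140291/4000000 − 31/800·(0.955600+0.934600+0.910000))/(1+31/800) = 223/250 ≈ 0.892000
step 5 [2.5y] zero: DF = P = 2157/2500 ≈ 0.862800

1 1/2 2389/2500
2 1 4673/5000
3 3/2 91/100
4 2 223/250
5 5/2 2157/2500
DF(1y) = 4673/5000 ≈ 0.934600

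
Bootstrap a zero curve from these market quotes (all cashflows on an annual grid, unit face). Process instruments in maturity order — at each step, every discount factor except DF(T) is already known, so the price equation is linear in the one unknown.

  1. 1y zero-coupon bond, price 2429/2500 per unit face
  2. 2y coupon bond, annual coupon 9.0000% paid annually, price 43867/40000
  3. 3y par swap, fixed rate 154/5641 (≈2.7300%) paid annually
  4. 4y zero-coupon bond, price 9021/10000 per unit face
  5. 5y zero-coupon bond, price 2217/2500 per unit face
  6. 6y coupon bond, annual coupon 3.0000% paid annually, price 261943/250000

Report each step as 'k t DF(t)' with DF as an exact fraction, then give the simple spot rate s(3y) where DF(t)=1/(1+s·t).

step 1 [1y] zero: DF = P = 2429/2500 ≈ 0.971600
step 2 [2y] bond c/1=9/100: DF=(43867/40000 − 9/100·(0.971600))/(1+9/100) = 9259/10000 ≈ 0.925900
step 3 [3y] swap r/1=154/5641: DF=(1 − 154/5641·(0.971600+0.925900))/(1+154/5641) = 923/1000 ≈ 0.923000
step 4 [4y] zero: DF = P = 9021/10000 ≈ 0.902100
step 5 [5y] zero: DF = P = 2217/2500 ≈ 0.886800
step 6 [6y] bond c/1=3/100: DF=(261943/250000 − 3/100·(0.971600+0.925900+0.923000+0.902100+0.886800))/(1+3/100) = 883/1000 ≈ 0.883000

1 1 2429/2500
2 2 9259/10000
3 3 923/1000
4 4 9021/10000
5 5 2217/2500
6 6 883/1000
s(3y) = (1/(923/1000) − 1)/(3) = 77/2769 ≈ 2.7808%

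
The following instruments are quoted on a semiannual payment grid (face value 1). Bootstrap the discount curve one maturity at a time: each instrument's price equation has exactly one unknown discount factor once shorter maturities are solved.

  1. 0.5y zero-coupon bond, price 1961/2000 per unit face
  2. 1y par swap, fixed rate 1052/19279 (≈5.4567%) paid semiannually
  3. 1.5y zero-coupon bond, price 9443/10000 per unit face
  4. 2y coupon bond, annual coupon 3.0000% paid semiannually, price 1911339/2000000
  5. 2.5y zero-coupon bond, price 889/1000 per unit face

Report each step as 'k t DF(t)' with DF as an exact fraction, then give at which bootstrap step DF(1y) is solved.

1 1/2 1961/2000
2 1 4737/5000
3 3/2 9443/10000
4 2 8991/10000
5 5/2 889/1000
DF(1y) is solved at step 2

step 1 [0.5y] zero: DF = P = 1961/2000 ≈ 0.980500
step 2 [1y] swap r/2=526/19279: DF=(1 − 526/19279·(0.980500))/(1+526/19279) = 4737/5000 ≈ 0.947400
step 3 [1.5y] zero: DF = P = 9443/10000 ≈ 0.944300
step 4 [2y] bond c/2=3/200: DF=(1911339/2000000 − 3/200·(0.980500+0.947400+0.944300))/(1+3/200) = 8991/10000 ≈ 0.899100
step 5 [2.5y] zero: DF = P = 889/1000 ≈ 0.889000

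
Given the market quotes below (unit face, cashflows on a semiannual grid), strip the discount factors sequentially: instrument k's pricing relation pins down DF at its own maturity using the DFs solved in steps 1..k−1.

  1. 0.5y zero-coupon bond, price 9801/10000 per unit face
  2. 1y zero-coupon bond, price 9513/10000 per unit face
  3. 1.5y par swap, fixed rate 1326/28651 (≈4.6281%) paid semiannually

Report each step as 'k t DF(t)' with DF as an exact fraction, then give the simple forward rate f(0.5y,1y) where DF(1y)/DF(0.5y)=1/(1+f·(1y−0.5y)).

step 1 [0.5y] zero: DF = P = 9801/10000 ≈ 0.980100
step 2 [1y] zero: DF = P = 9513/10000 ≈ 0.951300
step 3 [1.5y] swap r/2=663/28651: DF=(1 − 663/28651·(0.980100+0.951300))/(1+663/28651) = 9337/10000 ≈ 0.933700

1 1/2 9801/10000
2 1 9513/10000
3 3/2 9337/10000
f(0.5y,1y) = ((9801/10000)/(9513/10000) − 1)/(1/2) = 64/1057 ≈ 6.0549%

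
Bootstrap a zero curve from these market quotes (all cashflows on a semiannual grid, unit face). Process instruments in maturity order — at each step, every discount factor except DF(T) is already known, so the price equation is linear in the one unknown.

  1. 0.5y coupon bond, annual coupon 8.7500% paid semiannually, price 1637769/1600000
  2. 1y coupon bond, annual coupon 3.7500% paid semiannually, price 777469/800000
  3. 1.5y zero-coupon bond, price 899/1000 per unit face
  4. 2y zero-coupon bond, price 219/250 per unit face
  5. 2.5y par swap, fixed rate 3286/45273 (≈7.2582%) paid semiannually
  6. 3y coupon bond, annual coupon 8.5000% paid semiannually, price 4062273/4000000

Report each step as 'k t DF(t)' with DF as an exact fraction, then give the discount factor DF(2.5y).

step 1 [0.5y] bond c/2=7/160: DF=(1637769/1600000 − 7/160·(0))/(1+7/160) = 9807/10000 ≈ 0.980700
step 2 [1y] bond c/2=3/160: DF=(777469/800000 − 3/160·(0.980700))/(1+3/160) = 9359/10000 ≈ 0.935900
step 3 [1.5y] zero: DF = P = 899/1000 ≈ 0.899000
step 4 [2y] zero: DF = P = 219/250 ≈ 0.876000
step 5 [2.5y] swap r/2=1643/45273: DF=(1 − 1643/45273·(0.980700+0.935900+0.899000+0.876000))/(1+1643/45273) = 8357/10000 ≈ 0.835700
step 6 [3y] bond c/2=17/400: DF=(4062273/4000000 − 17/400·(0.980700+0.935900+0.899000+0.876000+0.835700))/(1+17/400) = 987/1250 ≈ 0.789600

1 1/2 9807/10000
2 1 9359/10000
3 3/2 899/1000
4 2 219/250
5 5/2 8357/10000
6 3 987/1250
DF(2.5y) = 8357/10000 ≈ 0.835700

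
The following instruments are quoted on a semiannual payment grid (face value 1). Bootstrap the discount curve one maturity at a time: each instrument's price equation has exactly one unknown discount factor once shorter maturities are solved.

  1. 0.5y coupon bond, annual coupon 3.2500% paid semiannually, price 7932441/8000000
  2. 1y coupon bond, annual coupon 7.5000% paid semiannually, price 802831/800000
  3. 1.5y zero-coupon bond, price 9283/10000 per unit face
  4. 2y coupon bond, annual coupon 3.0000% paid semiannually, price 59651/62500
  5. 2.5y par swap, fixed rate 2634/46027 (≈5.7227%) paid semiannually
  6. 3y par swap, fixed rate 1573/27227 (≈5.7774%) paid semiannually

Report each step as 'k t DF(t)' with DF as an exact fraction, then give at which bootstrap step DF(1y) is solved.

step 1 [0.5y] bond c/2=13/800: DF=(7932441/8000000 − 13/800·(0))/(1+13/800) = 9757/10000 ≈ 0.975700
step 2 [1y] bond c/2=3/80: DF=(802831/800000 − 3/80·(0.975700))/(1+3/80) = 233/250 ≈ 0.932000
step 3 [1.5y] zero: DF = P = 9283/10000 ≈ 0.928300
step 4 [2y] bond c/2=3/200: DF=(59651/62500 − 3/200·(0.975700+0.932000+0.928300))/(1+3/200) = 1123/1250 ≈ 0.898400
step 5 [2.5y] swap r/2=1317/46027: DF=(1 − 1317/46027·(0.975700+0.932000+0.928300+0.898400))/(1+1317/46027) = 8683/10000 ≈ 0.868300
step 6 [3y] swap r/2=1573/54454: DF=(1 − 1573/54454·(0.975700+0.932000+0.928300+0.898400+0.868300))/(1+1573/54454) = 8427/10000 ≈ 0.842700

1 1/2 9757/10000
2 1 233/250
3 3/2 9283/10000
4 2 1123/1250
5 5/2 8683/10000
6 3 8427/10000
DF(1y) is solved at step 2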